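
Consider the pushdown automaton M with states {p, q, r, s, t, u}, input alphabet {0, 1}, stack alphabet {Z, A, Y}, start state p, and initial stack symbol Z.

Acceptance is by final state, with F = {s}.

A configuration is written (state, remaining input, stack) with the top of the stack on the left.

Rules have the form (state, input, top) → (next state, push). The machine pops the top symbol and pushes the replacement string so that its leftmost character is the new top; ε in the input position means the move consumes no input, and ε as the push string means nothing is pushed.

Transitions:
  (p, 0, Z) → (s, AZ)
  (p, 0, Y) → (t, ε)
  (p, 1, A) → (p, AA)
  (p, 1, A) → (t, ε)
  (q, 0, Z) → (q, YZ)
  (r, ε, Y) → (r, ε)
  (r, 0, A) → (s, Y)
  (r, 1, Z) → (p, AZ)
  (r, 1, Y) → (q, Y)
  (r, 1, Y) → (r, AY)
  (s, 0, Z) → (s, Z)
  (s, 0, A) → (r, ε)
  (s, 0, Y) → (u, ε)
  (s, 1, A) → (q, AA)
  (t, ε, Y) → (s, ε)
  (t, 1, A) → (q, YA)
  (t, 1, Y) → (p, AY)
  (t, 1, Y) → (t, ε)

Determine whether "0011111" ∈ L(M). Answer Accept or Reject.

No computation consumes all input and reaches a final state.

Reject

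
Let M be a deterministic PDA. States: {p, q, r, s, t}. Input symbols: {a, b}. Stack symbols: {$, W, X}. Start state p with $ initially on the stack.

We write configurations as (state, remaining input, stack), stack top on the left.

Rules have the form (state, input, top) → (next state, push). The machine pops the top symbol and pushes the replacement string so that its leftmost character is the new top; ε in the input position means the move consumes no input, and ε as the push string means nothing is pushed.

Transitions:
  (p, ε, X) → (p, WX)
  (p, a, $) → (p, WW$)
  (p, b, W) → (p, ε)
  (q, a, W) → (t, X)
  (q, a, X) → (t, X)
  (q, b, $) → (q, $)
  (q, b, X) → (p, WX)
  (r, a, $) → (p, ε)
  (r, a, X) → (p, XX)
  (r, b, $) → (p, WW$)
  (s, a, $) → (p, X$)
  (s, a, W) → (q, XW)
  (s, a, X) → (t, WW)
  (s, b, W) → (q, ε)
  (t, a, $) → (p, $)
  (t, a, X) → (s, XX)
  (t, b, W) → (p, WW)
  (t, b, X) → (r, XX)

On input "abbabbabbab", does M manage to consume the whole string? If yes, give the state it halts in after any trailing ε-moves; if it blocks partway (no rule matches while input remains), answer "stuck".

(p, abbabbabbab, $)
  read a, top $: go to p, push WW$ → (p, bbabbabbab, WW$)
  read b, top W: go to p, push ε → (p, babbabbab, W$)
  read b, top W: go to p, push ε → (p, abbabbab, $)
  read a, top $: go to p, push WW$ → (p, bbabbab, WW$)
  read b, top W: go to p, push ε → (p, babbab, W$)
  read b, top W: go to p, push ε → (p, abbab, $)
  read a, top $: go to p, push WW$ → (p, bbab, WW$)
  read b, top W: go to p, push ε → (p, bab, W$)
  read b, top W: go to p, push ε → (p, ab, $)
  read a, top $: go to p, push WW$ → (p, b, WW$)
  read b, top W: go to p, push ε → (p, ε, W$)
All input consumed; M is in state p.

p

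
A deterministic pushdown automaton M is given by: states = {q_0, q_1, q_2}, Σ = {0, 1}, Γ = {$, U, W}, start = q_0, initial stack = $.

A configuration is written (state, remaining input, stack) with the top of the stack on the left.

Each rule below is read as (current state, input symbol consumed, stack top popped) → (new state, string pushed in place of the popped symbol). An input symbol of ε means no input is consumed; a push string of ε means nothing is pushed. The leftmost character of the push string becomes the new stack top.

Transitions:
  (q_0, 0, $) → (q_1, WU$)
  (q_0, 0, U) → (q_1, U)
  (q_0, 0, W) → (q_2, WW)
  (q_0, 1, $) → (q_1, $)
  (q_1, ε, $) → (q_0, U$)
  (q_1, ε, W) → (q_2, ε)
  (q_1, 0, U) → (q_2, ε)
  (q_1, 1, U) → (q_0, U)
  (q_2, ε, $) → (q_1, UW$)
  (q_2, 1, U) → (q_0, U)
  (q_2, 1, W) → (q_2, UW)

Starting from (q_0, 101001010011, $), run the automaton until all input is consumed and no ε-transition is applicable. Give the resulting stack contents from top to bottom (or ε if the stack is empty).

(q_0, 101001010011, $) ⊢ (q_1, 01001010011, $) ⊢ (q_0, 01001010011, U$) ⊢ (q_1, 1001010011, U$) ⊢ (q_0, 001010011, U$) ⊢ (q_1, 01010011, U$) ⊢ (q_2, 1010011, $) ⊢ (q_1, 1010011, UW$) ⊢ (q_0, 010011, UW$) ⊢ (q_1, 10011, UW$) ⊢ (q_0, 0011, UW$) ⊢ (q_1, 011, UW$) ⊢ (q_2, 11, W$) ⊢ (q_2, 1, UW$) ⊢ (q_0, ε, UW$)
All input consumed in state q_0 with stack UW$.

UW$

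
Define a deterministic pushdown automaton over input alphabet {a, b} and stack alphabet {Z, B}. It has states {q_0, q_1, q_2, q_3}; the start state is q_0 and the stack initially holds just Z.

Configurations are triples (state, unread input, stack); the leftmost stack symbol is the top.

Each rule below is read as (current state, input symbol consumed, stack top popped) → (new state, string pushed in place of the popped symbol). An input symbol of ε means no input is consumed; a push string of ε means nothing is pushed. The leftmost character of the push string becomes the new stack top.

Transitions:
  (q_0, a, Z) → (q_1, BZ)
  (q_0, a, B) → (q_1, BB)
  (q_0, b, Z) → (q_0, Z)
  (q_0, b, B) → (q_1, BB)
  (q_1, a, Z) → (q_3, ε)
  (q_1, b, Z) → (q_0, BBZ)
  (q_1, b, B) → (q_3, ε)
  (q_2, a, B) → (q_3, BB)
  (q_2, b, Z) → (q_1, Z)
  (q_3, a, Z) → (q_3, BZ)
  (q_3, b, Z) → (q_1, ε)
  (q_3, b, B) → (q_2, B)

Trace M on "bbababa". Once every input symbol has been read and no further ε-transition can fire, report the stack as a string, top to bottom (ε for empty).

BBZ

(q_0, bbababa, Z)
  read b, top Z: go to q_0, push Z → (q_0, bababa, Z)
  read b, top Z: go to q_0, push Z → (q_0, ababa, Z)
  read a, top Z: go to q_1, push BZ → (q_1, baba, BZ)
  read b, top B: go to q_3, push ε → (q_3, aba, Z)
  read a, top Z: go to q_3, push BZ → (q_3, ba, BZ)
  read b, top B: go to q_2, push B → (q_2, a, BZ)
  read a, top B: go to q_3, push BB → (q_3, ε, BBZ)
All input consumed in state q_3 with stack BBZ.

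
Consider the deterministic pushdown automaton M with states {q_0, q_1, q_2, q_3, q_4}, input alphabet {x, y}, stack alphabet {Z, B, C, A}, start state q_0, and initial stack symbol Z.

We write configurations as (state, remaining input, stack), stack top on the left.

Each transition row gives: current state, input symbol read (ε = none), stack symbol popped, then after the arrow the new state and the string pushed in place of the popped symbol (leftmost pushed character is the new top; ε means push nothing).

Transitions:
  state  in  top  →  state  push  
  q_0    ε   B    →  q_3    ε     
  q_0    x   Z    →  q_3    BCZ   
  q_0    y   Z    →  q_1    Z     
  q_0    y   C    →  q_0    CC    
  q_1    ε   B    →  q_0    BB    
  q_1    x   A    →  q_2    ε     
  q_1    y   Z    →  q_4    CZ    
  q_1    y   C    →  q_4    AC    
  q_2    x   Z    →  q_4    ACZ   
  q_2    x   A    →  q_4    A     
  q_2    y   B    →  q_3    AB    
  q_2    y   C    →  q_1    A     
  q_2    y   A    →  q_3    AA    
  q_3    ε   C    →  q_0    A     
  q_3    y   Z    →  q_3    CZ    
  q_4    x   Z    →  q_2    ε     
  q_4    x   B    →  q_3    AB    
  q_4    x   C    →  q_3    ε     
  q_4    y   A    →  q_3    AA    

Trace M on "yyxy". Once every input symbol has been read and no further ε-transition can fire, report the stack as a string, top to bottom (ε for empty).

AZ

(q_0, yyxy, Z) ⊢ (q_1, yxy, Z) ⊢ (q_4, xy, CZ) ⊢ (q_3, y, Z) ⊢ (q_3, ε, CZ) ⊢ (q_0, ε, AZ)
All input consumed in state q_0 with stack AZ.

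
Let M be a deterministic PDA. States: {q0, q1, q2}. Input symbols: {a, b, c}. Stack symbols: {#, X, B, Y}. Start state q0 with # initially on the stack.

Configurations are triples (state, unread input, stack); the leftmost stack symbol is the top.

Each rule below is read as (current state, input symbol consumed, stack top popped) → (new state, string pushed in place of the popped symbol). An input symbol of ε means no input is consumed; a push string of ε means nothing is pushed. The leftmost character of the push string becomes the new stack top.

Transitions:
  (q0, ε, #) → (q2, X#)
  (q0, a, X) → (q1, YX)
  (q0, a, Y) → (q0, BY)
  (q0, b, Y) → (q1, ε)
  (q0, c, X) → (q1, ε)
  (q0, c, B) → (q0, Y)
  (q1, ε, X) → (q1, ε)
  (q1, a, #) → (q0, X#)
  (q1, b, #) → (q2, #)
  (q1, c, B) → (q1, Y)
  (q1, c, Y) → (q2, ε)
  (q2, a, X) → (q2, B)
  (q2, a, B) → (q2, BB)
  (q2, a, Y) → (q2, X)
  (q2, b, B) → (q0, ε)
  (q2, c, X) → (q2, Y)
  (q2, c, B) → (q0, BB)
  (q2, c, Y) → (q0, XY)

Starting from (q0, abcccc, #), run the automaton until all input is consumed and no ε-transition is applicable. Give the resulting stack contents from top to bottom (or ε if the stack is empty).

(q0, abcccc, #)
  ε-move, top #: go to q2, push X# → (q2, abcccc, X#)
  read a, top X: go to q2, push B → (q2, bcccc, B#)
  read b, top B: go to q0, push ε → (q0, cccc, #)
  ε-move, top #: go to q2, push X# → (q2, cccc, X#)
  read c, top X: go to q2, push Y → (q2, ccc, Y#)
  read c, top Y: go to q0, push XY → (q0, cc, XY#)
  read c, top X: go to q1, push ε → (q1, c, Y#)
  read c, top Y: go to q2, push ε → (q2, ε, #)
All input consumed in state q2 with stack #.

#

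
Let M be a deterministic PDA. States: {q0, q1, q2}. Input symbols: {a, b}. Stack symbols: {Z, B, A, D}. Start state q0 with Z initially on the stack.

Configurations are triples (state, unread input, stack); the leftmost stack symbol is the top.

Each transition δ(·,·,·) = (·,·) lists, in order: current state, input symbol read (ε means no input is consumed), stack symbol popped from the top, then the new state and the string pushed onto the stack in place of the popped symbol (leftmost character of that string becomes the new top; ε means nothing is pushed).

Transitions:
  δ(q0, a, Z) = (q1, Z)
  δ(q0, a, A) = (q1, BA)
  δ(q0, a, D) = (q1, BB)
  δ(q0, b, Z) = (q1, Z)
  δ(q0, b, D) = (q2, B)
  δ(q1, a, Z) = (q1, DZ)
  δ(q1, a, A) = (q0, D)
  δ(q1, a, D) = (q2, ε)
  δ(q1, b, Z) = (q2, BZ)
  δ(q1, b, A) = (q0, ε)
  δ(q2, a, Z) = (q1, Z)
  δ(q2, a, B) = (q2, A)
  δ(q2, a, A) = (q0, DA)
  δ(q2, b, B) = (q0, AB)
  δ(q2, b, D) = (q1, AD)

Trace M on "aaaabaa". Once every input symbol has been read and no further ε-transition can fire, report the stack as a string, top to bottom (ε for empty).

(q0, aaaabaa, Z) ⊢ (q1, aaabaa, Z) ⊢ (q1, aabaa, DZ) ⊢ (q2, abaa, Z) ⊢ (q1, baa, Z) ⊢ (q2, aa, BZ) ⊢ (q2, a, AZ) ⊢ (q0, ε, DAZ)
All input consumed in state q0 with stack DAZ.

DAZ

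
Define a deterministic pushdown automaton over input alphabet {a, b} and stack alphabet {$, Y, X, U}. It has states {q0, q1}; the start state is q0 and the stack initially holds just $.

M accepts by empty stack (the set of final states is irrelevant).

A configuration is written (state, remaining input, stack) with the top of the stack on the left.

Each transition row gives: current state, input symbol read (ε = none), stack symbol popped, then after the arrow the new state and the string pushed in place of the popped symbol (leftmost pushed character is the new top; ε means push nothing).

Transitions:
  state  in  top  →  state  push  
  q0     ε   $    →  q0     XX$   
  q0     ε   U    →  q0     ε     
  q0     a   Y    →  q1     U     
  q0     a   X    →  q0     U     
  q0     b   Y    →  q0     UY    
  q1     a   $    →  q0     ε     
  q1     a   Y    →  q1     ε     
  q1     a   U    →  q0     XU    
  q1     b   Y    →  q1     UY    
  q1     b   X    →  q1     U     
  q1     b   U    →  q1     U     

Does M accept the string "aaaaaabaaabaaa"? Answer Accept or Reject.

(q0, aaaaaabaaabaaa, $)
  ε-move, top $: go to q0, push XX$ → (q0, aaaaaabaaabaaa, XX$)
  read a, top X: go to q0, push U → (q0, aaaaabaaabaaa, UX$)
  ε-move, top U: go to q0, push ε → (q0, aaaaabaaabaaa, X$)
  read a, top X: go to q0, push U → (q0, aaaabaaabaaa, U$)
  ε-move, top U: go to q0, push ε → (q0, aaaabaaabaaa, $)
  ε-move, top $: go to q0, push XX$ → (q0, aaaabaaabaaa, XX$)
  read a, top X: go to q0, push U → (q0, aaabaaabaaa, UX$)
  ε-move, top U: go to q0, push ε → (q0, aaabaaabaaa, X$)
  read a, top X: go to q0, push U → (q0, aabaaabaaa, U$)
  ε-move, top U: go to q0, push ε → (q0, aabaaabaaa, $)
  ε-move, top $: go to q0, push XX$ → (q0, aabaaabaaa, XX$)
  read a, top X: go to q0, push U → (q0, abaaabaaa, UX$)
  ε-move, top U: go to q0, push ε → (q0, abaaabaaa, X$)
  read a, top X: go to q0, push U → (q0, baaabaaa, U$)
  ε-move, top U: go to q0, push ε → (q0, baaabaaa, $)
  ε-move, top $: go to q0, push XX$ → (q0, baaabaaa, XX$)
No transition applies at (q0, baaabaaa, XX$); input not fully consumed.

Reject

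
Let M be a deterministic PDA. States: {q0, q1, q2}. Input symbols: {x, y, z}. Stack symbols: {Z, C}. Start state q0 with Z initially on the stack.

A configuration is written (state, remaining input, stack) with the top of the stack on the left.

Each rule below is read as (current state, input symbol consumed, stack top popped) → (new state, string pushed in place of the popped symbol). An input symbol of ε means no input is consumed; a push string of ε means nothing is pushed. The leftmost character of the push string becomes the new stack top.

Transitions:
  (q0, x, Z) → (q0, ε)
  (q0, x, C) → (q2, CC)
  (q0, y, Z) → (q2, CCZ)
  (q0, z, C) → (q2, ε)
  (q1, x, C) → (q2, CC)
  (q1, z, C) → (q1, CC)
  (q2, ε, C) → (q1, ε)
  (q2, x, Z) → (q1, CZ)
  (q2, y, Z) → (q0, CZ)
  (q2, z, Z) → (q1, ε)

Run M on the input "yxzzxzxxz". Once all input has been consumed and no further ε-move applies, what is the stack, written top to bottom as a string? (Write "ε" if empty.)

CCCCCZ

(q0, yxzzxzxxz, Z)
  read y, top Z: go to q2, push CCZ → (q2, xzzxzxxz, CCZ)
  ε-move, top C: go to q1, push ε → (q1, xzzxzxxz, CZ)
  read x, top C: go to q2, push CC → (q2, zzxzxxz, CCZ)
  ε-move, top C: go to q1, push ε → (q1, zzxzxxz, CZ)
  read z, top C: go to q1, push CC → (q1, zxzxxz, CCZ)
  read z, top C: go to q1, push CC → (q1, xzxxz, CCCZ)
  read x, top C: go to q2, push CC → (q2, zxxz, CCCCZ)
  ε-move, top C: go to q1, push ε → (q1, zxxz, CCCZ)
  read z, top C: go to q1, push CC → (q1, xxz, CCCCZ)
  read x, top C: go to q2, push CC → (q2, xz, CCCCCZ)
  ε-move, top C: go to q1, push ε → (q1, xz, CCCCZ)
  read x, top C: go to q2, push CC → (q2, z, CCCCCZ)
  ε-move, top C: go to q1, push ε → (q1, z, CCCCZ)
  read z, top C: go to q1, push CC → (q1, ε, CCCCCZ)
All input consumed in state q1 with stack CCCCCZ.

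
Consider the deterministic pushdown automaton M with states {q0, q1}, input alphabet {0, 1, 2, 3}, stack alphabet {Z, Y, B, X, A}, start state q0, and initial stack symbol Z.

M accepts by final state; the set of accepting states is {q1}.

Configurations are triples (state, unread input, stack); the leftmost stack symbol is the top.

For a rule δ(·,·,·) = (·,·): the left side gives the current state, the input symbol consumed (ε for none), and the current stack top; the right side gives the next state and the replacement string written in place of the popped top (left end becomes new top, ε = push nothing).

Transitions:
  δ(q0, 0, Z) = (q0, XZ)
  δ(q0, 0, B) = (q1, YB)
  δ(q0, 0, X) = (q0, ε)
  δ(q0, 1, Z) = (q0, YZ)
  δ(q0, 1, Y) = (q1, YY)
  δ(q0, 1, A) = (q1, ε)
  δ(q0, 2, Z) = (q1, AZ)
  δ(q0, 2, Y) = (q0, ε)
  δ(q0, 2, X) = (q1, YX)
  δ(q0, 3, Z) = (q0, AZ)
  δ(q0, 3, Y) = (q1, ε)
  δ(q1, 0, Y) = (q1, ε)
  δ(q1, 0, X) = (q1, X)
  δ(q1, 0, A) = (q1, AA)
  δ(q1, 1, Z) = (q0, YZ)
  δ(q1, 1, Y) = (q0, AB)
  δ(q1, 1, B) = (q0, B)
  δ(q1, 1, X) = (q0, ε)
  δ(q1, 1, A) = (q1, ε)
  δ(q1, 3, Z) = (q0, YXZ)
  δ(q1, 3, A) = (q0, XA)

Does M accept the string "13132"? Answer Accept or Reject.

(q0, 13132, Z)
  read 1, top Z: go to q0, push YZ → (q0, 3132, YZ)
  read 3, top Y: go to q1, push ε → (q1, 132, Z)
  read 1, top Z: go to q0, push YZ → (q0, 32, YZ)
  read 3, top Y: go to q1, push ε → (q1, 2, Z)
No transition applies at (q1, 2, Z); input not fully consumed.

Reject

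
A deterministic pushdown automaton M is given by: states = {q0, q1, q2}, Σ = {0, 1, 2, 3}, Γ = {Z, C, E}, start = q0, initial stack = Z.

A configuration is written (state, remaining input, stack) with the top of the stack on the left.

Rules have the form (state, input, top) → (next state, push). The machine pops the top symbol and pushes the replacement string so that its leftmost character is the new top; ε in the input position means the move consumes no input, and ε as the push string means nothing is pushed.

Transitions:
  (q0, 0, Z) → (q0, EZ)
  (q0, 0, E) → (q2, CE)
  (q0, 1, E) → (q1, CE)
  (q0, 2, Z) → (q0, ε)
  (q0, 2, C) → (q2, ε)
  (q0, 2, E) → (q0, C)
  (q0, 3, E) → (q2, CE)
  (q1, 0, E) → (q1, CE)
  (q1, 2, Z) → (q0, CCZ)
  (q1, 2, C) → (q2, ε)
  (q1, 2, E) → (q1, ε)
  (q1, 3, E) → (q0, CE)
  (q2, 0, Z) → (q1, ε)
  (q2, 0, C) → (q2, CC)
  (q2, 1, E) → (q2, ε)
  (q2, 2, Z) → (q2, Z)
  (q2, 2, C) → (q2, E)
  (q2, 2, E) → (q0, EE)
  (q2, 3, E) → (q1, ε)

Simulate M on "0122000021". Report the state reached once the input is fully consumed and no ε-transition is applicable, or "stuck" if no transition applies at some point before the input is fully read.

q2

(q0, 0122000021, Z)
  read 0, top Z: go to q0, push EZ → (q0, 122000021, EZ)
  read 1, top E: go to q1, push CE → (q1, 22000021, CEZ)
  read 2, top C: go to q2, push ε → (q2, 2000021, EZ)
  read 2, top E: go to q0, push EE → (q0, 000021, EEZ)
  read 0, top E: go to q2, push CE → (q2, 00021, CEEZ)
  read 0, top C: go to q2, push CC → (q2, 0021, CCEEZ)
  read 0, top C: go to q2, push CC → (q2, 021, CCCEEZ)
  read 0, top C: go to q2, push CC → (q2, 21, CCCCEEZ)
  read 2, top C: go to q2, push E → (q2, 1, ECCCEEZ)
  read 1, top E: go to q2, push ε → (q2, ε, CCCEEZ)
All input consumed; M is in state q2.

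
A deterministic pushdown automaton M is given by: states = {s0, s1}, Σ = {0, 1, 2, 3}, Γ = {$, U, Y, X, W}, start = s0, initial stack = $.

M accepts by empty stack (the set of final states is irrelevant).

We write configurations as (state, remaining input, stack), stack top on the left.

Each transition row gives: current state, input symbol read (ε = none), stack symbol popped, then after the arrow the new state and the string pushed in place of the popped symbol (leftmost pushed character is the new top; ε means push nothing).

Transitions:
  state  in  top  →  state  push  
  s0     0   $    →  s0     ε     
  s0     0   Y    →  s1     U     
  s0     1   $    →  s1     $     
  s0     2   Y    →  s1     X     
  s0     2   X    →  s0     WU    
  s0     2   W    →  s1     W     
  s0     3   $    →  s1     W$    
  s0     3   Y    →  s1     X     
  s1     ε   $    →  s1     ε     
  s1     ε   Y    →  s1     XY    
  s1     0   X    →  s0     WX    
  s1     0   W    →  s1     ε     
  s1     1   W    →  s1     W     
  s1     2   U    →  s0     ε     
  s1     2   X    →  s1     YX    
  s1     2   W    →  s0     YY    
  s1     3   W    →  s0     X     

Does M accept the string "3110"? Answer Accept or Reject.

Accept

(s0, 3110, $) ⊢ (s1, 110, W$) ⊢ (s1, 10, W$) ⊢ (s1, 0, W$) ⊢ (s1, ε, $) ⊢ (s1, ε, ε)
All input consumed and the stack is empty.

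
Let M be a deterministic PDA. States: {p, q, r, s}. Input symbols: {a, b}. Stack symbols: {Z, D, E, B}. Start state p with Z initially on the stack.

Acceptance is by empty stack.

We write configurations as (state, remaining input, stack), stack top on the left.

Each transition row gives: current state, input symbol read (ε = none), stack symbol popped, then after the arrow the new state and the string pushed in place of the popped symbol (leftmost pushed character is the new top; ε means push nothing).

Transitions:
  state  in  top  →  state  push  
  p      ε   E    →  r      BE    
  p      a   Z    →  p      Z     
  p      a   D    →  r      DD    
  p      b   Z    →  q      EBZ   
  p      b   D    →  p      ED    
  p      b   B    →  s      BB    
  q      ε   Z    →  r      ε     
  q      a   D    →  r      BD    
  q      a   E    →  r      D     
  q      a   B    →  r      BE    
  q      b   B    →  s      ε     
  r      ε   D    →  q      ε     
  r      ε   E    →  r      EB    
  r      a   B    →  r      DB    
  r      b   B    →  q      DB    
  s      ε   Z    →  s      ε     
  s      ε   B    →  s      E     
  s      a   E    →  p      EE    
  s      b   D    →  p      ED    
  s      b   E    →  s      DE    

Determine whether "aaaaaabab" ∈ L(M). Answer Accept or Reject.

(p, aaaaaabab, Z)
  read a, top Z: go to p, push Z → (p, aaaaabab, Z)
  read a, top Z: go to p, push Z → (p, aaaabab, Z)
  read a, top Z: go to p, push Z → (p, aaabab, Z)
  read a, top Z: go to p, push Z → (p, aabab, Z)
  read a, top Z: go to p, push Z → (p, abab, Z)
  read a, top Z: go to p, push Z → (p, bab, Z)
  read b, top Z: go to q, push EBZ → (q, ab, EBZ)
  read a, top E: go to r, push D → (r, b, DBZ)
  ε-move, top D: go to q, push ε → (q, b, BZ)
  read b, top B: go to s, push ε → (s, ε, Z)
  ε-move, top Z: go to s, push ε → (s, ε, ε)
All input consumed and the stack is empty.

Accept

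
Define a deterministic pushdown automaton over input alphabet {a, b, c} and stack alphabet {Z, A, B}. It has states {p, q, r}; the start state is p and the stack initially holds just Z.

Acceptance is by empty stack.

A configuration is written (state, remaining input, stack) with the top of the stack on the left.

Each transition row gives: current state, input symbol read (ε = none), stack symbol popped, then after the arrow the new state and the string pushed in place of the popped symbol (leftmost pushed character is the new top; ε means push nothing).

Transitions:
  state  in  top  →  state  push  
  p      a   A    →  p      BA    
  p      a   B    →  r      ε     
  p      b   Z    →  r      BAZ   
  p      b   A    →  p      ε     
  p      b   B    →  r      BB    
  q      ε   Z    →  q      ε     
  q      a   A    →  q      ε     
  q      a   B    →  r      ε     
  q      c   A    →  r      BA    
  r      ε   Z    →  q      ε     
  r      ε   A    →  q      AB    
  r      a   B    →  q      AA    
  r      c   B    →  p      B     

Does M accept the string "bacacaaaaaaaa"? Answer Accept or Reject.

Accept

(p, bacacaaaaaaaa, Z)
  read b, top Z: go to r, push BAZ → (r, acacaaaaaaaa, BAZ)
  read a, top B: go to q, push AA → (q, cacaaaaaaaa, AAAZ)
  read c, top A: go to r, push BA → (r, acaaaaaaaa, BAAAZ)
  read a, top B: go to q, push AA → (q, caaaaaaaa, AAAAAZ)
  read c, top A: go to r, push BA → (r, aaaaaaaa, BAAAAAZ)
  read a, top B: go to q, push AA → (q, aaaaaaa, AAAAAAAZ)
  read a, top A: go to q, push ε → (q, aaaaaa, AAAAAAZ)
  read a, top A: go to q, push ε → (q, aaaaa, AAAAAZ)
  read a, top A: go to q, push ε → (q, aaaa, AAAAZ)
  read a, top A: go to q, push ε → (q, aaa, AAAZ)
  read a, top A: go to q, push ε → (q, aa, AAZ)
  read a, top A: go to q, push ε → (q, a, AZ)
  read a, top A: go to q, push ε → (q, ε, Z)
  ε-move, top Z: go to q, push ε → (q, ε, ε)
All input consumed and the stack is empty.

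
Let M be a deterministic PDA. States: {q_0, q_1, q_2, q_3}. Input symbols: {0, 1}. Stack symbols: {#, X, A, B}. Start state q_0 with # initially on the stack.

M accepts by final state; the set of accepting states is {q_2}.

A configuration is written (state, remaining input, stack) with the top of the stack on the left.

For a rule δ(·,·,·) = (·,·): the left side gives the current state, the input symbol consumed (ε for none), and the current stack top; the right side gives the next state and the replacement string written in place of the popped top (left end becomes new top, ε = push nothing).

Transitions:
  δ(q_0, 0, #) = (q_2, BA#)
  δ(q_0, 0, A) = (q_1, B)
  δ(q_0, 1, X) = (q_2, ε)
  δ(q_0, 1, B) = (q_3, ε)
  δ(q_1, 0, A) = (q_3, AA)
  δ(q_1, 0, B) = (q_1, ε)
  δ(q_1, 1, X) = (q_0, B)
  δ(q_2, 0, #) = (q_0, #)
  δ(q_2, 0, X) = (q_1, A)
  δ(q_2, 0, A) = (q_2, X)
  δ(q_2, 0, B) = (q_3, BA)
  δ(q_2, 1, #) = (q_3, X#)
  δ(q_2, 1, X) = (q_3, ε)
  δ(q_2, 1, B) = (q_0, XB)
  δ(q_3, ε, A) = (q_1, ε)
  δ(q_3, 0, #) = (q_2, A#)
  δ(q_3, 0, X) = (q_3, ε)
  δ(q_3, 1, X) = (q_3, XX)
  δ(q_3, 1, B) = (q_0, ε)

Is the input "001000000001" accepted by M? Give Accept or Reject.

(q_0, 001000000001, #)
  read 0, top #: go to q_2, push BA# → (q_2, 01000000001, BA#)
  read 0, top B: go to q_3, push BA → (q_3, 1000000001, BAA#)
  read 1, top B: go to q_0, push ε → (q_0, 000000001, AA#)
  read 0, top A: go to q_1, push B → (q_1, 00000001, BA#)
  read 0, top B: go to q_1, push ε → (q_1, 0000001, A#)
  read 0, top A: go to q_3, push AA → (q_3, 000001, AA#)
  ε-move, top A: go to q_1, push ε → (q_1, 000001, A#)
  read 0, top A: go to q_3, push AA → (q_3, 00001, AA#)
  ε-move, top A: go to q_1, push ε → (q_1, 00001, A#)
  read 0, top A: go to q_3, push AA → (q_3, 0001, AA#)
  ε-move, top A: go to q_1, push ε → (q_1, 0001, A#)
  read 0, top A: go to q_3, push AA → (q_3, 001, AA#)
  ε-move, top A: go to q_1, push ε → (q_1, 001, A#)
  read 0, top A: go to q_3, push AA → (q_3, 01, AA#)
  ε-move, top A: go to q_1, push ε → (q_1, 01, A#)
  read 0, top A: go to q_3, push AA → (q_3, 1, AA#)
  ε-move, top A: go to q_1, push ε → (q_1, 1, A#)
No transition applies at (q_1, 1, A#); input not fully consumed.

Reject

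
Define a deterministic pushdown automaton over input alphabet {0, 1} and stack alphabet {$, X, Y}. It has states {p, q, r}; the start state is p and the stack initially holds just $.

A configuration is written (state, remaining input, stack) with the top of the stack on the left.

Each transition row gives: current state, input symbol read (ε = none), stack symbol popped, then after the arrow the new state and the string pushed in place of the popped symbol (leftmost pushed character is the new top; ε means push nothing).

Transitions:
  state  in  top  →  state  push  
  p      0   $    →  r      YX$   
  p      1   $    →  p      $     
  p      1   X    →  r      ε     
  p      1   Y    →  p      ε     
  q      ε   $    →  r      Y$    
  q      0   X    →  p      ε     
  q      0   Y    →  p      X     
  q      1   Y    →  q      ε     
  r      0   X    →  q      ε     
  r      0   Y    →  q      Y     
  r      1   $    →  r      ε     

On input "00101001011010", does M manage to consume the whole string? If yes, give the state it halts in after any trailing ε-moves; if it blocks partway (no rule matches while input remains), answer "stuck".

stuck

(p, 00101001011010, $)
  read 0, top $: go to r, push YX$ → (r, 0101001011010, YX$)
  read 0, top Y: go to q, push Y → (q, 101001011010, YX$)
  read 1, top Y: go to q, push ε → (q, 01001011010, X$)
  read 0, top X: go to p, push ε → (p, 1001011010, $)
  read 1, top $: go to p, push $ → (p, 001011010, $)
  read 0, top $: go to r, push YX$ → (r, 01011010, YX$)
  read 0, top Y: go to q, push Y → (q, 1011010, YX$)
  read 1, top Y: go to q, push ε → (q, 011010, X$)
  read 0, top X: go to p, push ε → (p, 11010, $)
  read 1, top $: go to p, push $ → (p, 1010, $)
  read 1, top $: go to p, push $ → (p, 010, $)
  read 0, top $: go to r, push YX$ → (r, 10, YX$)
No transition for (r, 1, top Y); M blocks with input 10 remaining.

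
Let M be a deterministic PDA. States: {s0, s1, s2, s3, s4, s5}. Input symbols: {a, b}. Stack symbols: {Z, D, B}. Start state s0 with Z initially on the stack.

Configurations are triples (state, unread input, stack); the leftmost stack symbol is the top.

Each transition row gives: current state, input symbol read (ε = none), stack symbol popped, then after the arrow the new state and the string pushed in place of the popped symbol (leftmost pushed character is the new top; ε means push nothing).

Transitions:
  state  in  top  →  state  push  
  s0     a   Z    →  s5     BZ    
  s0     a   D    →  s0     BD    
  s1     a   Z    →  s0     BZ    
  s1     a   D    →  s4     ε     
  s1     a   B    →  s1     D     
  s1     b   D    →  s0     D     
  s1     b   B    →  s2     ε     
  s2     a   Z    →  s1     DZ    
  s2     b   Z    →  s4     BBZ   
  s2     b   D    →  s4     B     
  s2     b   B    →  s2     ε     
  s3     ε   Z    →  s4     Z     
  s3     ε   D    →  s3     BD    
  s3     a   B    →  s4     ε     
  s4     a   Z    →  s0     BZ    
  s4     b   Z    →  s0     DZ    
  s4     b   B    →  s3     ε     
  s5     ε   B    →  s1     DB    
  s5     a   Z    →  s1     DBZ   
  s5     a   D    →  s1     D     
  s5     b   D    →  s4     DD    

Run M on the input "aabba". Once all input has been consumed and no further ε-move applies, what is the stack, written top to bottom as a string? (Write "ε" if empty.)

BDZ

(s0, aabba, Z)
  read a, top Z: go to s5, push BZ → (s5, abba, BZ)
  ε-move, top B: go to s1, push DB → (s1, abba, DBZ)
  read a, top D: go to s4, push ε → (s4, bba, BZ)
  read b, top B: go to s3, push ε → (s3, ba, Z)
  ε-move, top Z: go to s4, push Z → (s4, ba, Z)
  read b, top Z: go to s0, push DZ → (s0, a, DZ)
  read a, top D: go to s0, push BD → (s0, ε, BDZ)
All input consumed in state s0 with stack BDZ.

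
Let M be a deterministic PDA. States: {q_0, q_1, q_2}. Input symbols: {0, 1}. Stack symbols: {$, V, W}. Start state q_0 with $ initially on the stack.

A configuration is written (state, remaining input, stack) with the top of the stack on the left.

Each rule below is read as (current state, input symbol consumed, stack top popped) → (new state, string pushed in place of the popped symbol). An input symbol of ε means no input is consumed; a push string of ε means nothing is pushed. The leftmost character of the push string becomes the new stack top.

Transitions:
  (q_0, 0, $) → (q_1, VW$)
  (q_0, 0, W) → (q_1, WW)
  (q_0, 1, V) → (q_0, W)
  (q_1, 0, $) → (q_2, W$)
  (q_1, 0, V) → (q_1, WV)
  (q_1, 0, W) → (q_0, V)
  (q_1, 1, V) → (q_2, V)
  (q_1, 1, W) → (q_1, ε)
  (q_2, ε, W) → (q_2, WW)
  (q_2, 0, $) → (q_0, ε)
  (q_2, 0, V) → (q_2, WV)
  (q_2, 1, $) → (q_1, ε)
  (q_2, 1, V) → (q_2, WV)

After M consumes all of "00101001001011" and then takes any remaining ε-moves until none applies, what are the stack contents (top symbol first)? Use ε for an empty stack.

(q_0, 00101001001011, $)
  read 0, top $: go to q_1, push VW$ → (q_1, 0101001001011, VW$)
  read 0, top V: go to q_1, push WV → (q_1, 101001001011, WVW$)
  read 1, top W: go to q_1, push ε → (q_1, 01001001011, VW$)
  read 0, top V: go to q_1, push WV → (q_1, 1001001011, WVW$)
  read 1, top W: go to q_1, push ε → (q_1, 001001011, VW$)
  read 0, top V: go to q_1, push WV → (q_1, 01001011, WVW$)
  read 0, top W: go to q_0, push V → (q_0, 1001011, VVW$)
  read 1, top V: go to q_0, push W → (q_0, 001011, WVW$)
  read 0, top W: go to q_1, push WW → (q_1, 01011, WWVW$)
  read 0, top W: go to q_0, push V → (q_0, 1011, VWVW$)
  read 1, top V: go to q_0, push W → (q_0, 011, WWVW$)
  read 0, top W: go to q_1, push WW → (q_1, 11, WWWVW$)
  read 1, top W: go to q_1, push ε → (q_1, 1, WWVW$)
  read 1, top W: go to q_1, push ε → (q_1, ε, WVW$)
All input consumed in state q_1 with stack WVW$.

WVW$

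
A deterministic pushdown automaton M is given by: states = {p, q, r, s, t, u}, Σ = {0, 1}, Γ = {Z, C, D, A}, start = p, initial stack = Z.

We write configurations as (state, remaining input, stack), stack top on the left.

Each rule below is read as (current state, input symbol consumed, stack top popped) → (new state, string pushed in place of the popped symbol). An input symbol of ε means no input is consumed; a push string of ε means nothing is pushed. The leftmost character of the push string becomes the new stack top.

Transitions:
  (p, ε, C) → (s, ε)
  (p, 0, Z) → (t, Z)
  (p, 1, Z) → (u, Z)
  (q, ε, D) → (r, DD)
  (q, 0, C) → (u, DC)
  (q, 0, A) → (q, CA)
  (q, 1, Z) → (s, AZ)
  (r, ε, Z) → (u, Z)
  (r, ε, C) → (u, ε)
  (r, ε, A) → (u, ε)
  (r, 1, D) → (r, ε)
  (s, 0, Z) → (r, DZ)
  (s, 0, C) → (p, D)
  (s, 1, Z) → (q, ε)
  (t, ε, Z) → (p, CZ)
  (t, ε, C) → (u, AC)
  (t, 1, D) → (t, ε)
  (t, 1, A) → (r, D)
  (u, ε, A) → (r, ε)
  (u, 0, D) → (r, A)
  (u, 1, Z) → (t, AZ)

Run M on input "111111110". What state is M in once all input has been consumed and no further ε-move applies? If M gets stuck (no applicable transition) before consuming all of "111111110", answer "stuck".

(p, 111111110, Z)
  read 1, top Z: go to u, push Z → (u, 11111110, Z)
  read 1, top Z: go to t, push AZ → (t, 1111110, AZ)
  read 1, top A: go to r, push D → (r, 111110, DZ)
  read 1, top D: go to r, push ε → (r, 11110, Z)
  ε-move, top Z: go to u, push Z → (u, 11110, Z)
  read 1, top Z: go to t, push AZ → (t, 1110, AZ)
  read 1, top A: go to r, push D → (r, 110, DZ)
  read 1, top D: go to r, push ε → (r, 10, Z)
  ε-move, top Z: go to u, push Z → (u, 10, Z)
  read 1, top Z: go to t, push AZ → (t, 0, AZ)
No transition for (t, 0, top A); M blocks with input 0 remaining.

stuck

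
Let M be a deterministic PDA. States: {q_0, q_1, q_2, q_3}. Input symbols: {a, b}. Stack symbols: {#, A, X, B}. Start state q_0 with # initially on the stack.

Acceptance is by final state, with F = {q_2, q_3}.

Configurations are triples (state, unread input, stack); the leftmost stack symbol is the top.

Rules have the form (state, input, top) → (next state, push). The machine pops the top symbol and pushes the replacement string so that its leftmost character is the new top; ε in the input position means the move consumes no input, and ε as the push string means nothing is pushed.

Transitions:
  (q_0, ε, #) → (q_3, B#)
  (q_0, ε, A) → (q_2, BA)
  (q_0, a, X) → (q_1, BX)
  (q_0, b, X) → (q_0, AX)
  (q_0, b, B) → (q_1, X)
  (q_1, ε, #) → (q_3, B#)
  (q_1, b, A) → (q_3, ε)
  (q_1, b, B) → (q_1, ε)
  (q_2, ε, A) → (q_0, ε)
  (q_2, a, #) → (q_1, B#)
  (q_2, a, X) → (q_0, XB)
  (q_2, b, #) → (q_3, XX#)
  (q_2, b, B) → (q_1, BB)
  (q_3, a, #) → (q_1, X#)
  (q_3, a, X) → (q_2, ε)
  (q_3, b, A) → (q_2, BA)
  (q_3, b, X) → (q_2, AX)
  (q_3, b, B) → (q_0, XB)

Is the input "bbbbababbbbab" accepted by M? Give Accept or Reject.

(q_0, bbbbababbbbab, #)
  ε-move, top #: go to q_3, push B# → (q_3, bbbbababbbbab, B#)
  read b, top B: go to q_0, push XB → (q_0, bbbababbbbab, XB#)
  read b, top X: go to q_0, push AX → (q_0, bbababbbbab, AXB#)
  ε-move, top A: go to q_2, push BA → (q_2, bbababbbbab, BAXB#)
  read b, top B: go to q_1, push BB → (q_1, bababbbbab, BBAXB#)
  read b, top B: go to q_1, push ε → (q_1, ababbbbab, BAXB#)
No transition applies at (q_1, ababbbbab, BAXB#); input not fully consumed.

Reject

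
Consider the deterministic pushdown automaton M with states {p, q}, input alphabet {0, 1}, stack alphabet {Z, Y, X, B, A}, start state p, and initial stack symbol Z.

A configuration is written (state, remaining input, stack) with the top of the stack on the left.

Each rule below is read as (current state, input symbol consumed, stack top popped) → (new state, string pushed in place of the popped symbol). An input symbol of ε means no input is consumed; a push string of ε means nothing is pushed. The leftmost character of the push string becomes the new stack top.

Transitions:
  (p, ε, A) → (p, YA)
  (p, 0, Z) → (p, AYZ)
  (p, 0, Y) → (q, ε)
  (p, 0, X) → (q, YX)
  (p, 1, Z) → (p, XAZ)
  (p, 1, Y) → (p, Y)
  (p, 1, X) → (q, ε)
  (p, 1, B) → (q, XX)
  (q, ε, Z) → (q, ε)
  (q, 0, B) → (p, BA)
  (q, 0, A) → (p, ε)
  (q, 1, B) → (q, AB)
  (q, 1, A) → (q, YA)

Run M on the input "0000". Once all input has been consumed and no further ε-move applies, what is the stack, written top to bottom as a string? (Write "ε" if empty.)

ε

(p, 0000, Z)
  read 0, top Z: go to p, push AYZ → (p, 000, AYZ)
  ε-move, top A: go to p, push YA → (p, 000, YAYZ)
  read 0, top Y: go to q, push ε → (q, 00, AYZ)
  read 0, top A: go to p, push ε → (p, 0, YZ)
  read 0, top Y: go to q, push ε → (q, ε, Z)
  ε-move, top Z: go to q, push ε → (q, ε, ε)
All input consumed in state q with stack ε.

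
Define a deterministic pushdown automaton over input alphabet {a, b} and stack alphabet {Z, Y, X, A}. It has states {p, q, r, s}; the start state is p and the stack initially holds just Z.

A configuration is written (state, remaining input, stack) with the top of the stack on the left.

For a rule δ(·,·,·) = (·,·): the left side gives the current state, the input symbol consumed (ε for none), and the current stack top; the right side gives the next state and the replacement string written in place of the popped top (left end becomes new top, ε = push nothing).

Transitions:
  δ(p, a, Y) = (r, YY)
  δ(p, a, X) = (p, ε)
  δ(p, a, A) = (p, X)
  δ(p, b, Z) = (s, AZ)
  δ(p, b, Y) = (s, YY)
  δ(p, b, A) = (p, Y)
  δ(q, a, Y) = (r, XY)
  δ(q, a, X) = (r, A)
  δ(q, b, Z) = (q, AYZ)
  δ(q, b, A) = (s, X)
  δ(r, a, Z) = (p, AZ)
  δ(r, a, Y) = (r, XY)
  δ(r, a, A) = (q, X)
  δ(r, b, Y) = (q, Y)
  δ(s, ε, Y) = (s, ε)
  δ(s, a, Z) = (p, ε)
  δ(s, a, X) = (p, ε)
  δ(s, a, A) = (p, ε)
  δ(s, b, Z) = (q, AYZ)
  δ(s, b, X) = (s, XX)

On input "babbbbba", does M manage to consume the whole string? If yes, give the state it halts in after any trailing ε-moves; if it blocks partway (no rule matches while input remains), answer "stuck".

stuck

(p, babbbbba, Z)
  read b, top Z: go to s, push AZ → (s, abbbbba, AZ)
  read a, top A: go to p, push ε → (p, bbbbba, Z)
  read b, top Z: go to s, push AZ → (s, bbbba, AZ)
No transition for (s, b, top A); M blocks with input bbbba remaining.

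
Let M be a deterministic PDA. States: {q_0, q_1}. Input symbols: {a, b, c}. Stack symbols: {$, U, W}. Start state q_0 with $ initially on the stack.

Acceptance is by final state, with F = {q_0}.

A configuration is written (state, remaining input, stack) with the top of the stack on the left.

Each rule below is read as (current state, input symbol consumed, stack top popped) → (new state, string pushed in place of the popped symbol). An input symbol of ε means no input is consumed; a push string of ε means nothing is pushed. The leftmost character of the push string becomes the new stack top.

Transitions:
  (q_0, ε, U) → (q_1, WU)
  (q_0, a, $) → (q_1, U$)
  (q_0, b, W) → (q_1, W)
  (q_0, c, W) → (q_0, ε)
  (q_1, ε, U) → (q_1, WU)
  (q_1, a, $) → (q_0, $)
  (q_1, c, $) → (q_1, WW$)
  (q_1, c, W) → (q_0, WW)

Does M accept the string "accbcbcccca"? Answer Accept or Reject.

(q_0, accbcbcccca, $)
  read a, top $: go to q_1, push U$ → (q_1, ccbcbcccca, U$)
  ε-move, top U: go to q_1, push WU → (q_1, ccbcbcccca, WU$)
  read c, top W: go to q_0, push WW → (q_0, cbcbcccca, WWU$)
  read c, top W: go to q_0, push ε → (q_0, bcbcccca, WU$)
  read b, top W: go to q_1, push W → (q_1, cbcccca, WU$)
  read c, top W: go to q_0, push WW → (q_0, bcccca, WWU$)
  read b, top W: go to q_1, push W → (q_1, cccca, WWU$)
  read c, top W: go to q_0, push WW → (q_0, ccca, WWWU$)
  read c, top W: go to q_0, push ε → (q_0, cca, WWU$)
  read c, top W: go to q_0, push ε → (q_0, ca, WU$)
  read c, top W: go to q_0, push ε → (q_0, a, U$)
  ε-move, top U: go to q_1, push WU → (q_1, a, WU$)
No transition applies at (q_1, a, WU$); input not fully consumed.

Reject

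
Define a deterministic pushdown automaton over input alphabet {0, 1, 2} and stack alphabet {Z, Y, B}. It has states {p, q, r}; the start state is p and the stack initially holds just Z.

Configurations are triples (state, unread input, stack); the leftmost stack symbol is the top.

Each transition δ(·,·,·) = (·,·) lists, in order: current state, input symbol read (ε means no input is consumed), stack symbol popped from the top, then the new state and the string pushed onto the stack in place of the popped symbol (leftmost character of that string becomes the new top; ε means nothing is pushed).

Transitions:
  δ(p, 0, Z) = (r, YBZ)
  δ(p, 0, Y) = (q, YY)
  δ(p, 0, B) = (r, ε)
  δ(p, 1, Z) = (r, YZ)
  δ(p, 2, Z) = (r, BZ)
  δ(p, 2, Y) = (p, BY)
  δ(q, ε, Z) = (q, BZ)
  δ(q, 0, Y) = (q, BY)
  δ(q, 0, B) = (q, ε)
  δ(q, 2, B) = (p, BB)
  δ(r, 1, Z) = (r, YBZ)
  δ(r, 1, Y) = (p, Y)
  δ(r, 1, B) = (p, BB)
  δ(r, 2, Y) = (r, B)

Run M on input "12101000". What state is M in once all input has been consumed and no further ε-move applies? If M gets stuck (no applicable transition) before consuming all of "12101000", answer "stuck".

stuck

(p, 12101000, Z) ⊢ (r, 2101000, YZ) ⊢ (r, 101000, BZ) ⊢ (p, 01000, BBZ) ⊢ (r, 1000, BZ) ⊢ (p, 000, BBZ) ⊢ (r, 00, BZ)
No transition for (r, 0, top B); M blocks with input 00 remaining.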